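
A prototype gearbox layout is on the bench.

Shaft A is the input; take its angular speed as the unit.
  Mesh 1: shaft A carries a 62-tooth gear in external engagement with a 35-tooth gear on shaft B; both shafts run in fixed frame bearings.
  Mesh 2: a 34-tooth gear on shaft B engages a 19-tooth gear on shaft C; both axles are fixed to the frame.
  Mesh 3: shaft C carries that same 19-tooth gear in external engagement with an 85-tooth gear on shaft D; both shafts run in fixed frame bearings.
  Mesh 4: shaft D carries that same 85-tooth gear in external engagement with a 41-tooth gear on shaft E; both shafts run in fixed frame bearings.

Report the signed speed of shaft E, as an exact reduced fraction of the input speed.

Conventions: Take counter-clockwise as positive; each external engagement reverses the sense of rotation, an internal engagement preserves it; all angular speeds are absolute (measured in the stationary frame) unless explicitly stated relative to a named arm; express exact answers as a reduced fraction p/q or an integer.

2108/1435

4-mesh fixed-axis compound train (all bearings frame-fixed)
mesh 1 [62T→35T]: |ω|/ω_in = 1×62/35 = 62/35, sense flips to −
mesh 2 [34T→19T]: |ω|/ω_in = (62/35)×34/19 = 2108/665, sense flips to +
mesh 3 [19T→85T]: |ω|/ω_in = (2108/665)×19/85 = 124/175, sense flips to −
mesh 4 [85T→41T]: |ω|/ω_in = (124/175)×85/41 = 2108/1435, sense flips to +
signed output speed (× input speed) = 2108/1435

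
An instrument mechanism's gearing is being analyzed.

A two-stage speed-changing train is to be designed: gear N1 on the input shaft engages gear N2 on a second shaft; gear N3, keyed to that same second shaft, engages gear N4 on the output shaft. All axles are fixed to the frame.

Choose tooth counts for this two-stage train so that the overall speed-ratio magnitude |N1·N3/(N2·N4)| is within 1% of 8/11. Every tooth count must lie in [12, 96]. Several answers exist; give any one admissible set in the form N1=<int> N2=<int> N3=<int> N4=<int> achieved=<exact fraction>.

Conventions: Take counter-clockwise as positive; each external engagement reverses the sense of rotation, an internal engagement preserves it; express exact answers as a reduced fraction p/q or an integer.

design class (target 8/11): fixed-axis compound train
target = 8/11 in lowest terms: an exact hit needs N1·N3 = k·8 and N2·N4 = k·11 for one integer k, every count in [12, 96]; additionally prefer no 1:1 stage (N1 ≠ N2, N3 ≠ N4)
k = 1…23: no 1:1-free in-range split of k·8 and k·11 into factor pairs; take k = 24
k = 24: N1·N3 = 192 = 12·16, N2·N4 = 264 = 22·12
achieved = 12·16/(22·12) = 8/11; |achieved − target| = 0 ≤ 2/275 ✓

N1=12 N2=22 N3=16 N4=12 achieved=8/11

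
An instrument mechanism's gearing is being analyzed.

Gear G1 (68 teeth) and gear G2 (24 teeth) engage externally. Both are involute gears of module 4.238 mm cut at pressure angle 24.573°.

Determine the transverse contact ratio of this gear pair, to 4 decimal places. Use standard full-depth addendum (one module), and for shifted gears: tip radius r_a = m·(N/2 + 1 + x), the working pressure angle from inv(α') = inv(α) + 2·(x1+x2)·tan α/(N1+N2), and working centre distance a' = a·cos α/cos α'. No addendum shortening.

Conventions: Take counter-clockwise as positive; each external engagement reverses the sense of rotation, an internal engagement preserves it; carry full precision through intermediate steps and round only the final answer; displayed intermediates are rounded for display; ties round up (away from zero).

single-mesh involute tooth geometry (68T engaging 24T at module 4.238)
base radii: r_b1 = 131.041901, r_b2 = 46.250083
tip radii: r_a1 = 148.330000, r_a2 = 55.094000
no profile shift: α' = α, a' = a
action lengths: √(r_a1²−r_b1²) = 69.496828, √(r_a2²−r_b2²) = 29.937914
base pitch p_b = π·m·cos α = 12.108243
CR = (69.496828 + 29.937914 − 194.948000·sin 24.57300°)/12.108243 = 1.516749
contact ratio ≈ 1.5167

1.5167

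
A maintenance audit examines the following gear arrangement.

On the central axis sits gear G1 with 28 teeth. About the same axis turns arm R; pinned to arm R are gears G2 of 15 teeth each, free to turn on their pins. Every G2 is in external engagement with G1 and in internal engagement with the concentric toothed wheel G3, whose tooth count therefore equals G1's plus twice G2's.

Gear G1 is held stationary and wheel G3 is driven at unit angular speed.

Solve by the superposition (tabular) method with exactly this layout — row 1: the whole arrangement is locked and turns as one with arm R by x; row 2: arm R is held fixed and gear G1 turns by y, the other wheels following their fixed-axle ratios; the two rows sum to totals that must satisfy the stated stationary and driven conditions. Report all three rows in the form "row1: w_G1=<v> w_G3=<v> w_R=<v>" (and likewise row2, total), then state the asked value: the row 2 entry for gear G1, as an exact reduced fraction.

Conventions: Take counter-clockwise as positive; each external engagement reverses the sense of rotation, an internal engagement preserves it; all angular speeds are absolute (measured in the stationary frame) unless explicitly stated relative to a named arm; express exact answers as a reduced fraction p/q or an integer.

row1: w_G1=29/43 w_G3=29/43 w_R=29/43
row2: w_G1=-29/43 w_G3=14/43 w_R=0
total: w_G1=0 w_G3=1 w_R=29/43
asked value: -29/43

topology: planetary set — G1 28T / G2 15T / G3 58T, arm = carrier (Willis)
row 1 (train locked, turned with arm): all members turn x
row 2: sun turns y, ring = −(28/58)·y, arm 0
boundary: total ω_sun = x + y = 0 and total ω_ring = x − (28/58)·y = 1  ⇒  y = -29/43, x = 29/43
row 2 ring = −(28/58)·(-29/43) = 14/43
totals (row 1 + row 2): sun 29/43 + (-29/43) = 0, ring 29/43 + 14/43 = 1, arm 29/43 + 0 = 29/43
asked cell (row2, sun) = -29/43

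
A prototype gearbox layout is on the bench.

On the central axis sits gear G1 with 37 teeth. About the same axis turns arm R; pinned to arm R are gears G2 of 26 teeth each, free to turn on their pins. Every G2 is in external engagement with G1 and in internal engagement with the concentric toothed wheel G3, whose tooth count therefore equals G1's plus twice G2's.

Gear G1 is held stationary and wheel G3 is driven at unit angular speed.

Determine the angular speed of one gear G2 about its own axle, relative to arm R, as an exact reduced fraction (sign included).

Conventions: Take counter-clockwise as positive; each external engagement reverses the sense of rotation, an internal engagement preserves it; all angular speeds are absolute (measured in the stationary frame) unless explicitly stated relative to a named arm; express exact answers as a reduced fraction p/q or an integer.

3293/3276

class = planetary set [G3 = 37+2·26 = 89; Willis about the carrier]
ring teeth: 37 + 2·26 = 89
37(ω_sun−ω_arm) = −89(ω_ring−ω_arm),  ω_sun = 0, ω_ring = 1
37(0−ω_arm) = −89(1−ω_arm)  ⇒  126·ω_arm = 89  ⇒  ω_arm = 89/126
sun–planet mesh: 37·(0−89/126) = −26·(ω_p−ω_arm)  ⇒  ω_p−ω_arm = 3293/3276
exact speed ratio = 3293/3276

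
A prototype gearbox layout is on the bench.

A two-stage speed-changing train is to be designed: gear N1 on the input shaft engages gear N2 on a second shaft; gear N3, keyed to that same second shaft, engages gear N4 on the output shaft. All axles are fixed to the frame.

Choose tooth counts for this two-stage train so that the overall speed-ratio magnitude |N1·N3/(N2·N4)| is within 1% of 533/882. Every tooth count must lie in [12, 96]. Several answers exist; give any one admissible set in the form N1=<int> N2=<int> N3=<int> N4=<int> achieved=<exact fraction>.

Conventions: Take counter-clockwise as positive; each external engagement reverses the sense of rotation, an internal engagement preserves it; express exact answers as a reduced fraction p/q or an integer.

topology: fixed-axis compound train — 2 stages, target 533/882
target = 533/882 in lowest terms: an exact hit needs N1·N3 = k·533 and N2·N4 = k·882 for one integer k, every count in [12, 96]; additionally prefer no 1:1 stage (N1 ≠ N2, N3 ≠ N4)
k = 1: N1·N3 = 533 = 13·41, N2·N4 = 882 = 14·63
achieved = 13·41/(14·63) = 533/882; |achieved − target| = 0 ≤ 533/88200 ✓

N1=13 N2=14 N3=41 N4=63 achieved=533/882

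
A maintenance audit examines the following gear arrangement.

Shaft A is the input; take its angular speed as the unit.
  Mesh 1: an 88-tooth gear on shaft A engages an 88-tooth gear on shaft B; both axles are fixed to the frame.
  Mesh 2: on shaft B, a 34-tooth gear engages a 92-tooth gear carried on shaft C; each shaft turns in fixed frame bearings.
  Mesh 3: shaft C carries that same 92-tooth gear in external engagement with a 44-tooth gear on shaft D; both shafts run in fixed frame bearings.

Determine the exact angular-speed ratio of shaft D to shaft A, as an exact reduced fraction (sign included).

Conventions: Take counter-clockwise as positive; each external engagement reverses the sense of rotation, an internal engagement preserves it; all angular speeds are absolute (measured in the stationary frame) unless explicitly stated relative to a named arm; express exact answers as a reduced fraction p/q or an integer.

class = fixed-axis compound train [3 meshes; 3 ratios multiply, 3 sense flips]
mesh 1 [88T→88T]: running ratio 1, sense −
mesh 2 [34T→92T]: running ratio 17/46, sense +
mesh 3 [92T→44T]: running ratio 17/22, sense −
ω_out/ω_in = -17/22

-17/22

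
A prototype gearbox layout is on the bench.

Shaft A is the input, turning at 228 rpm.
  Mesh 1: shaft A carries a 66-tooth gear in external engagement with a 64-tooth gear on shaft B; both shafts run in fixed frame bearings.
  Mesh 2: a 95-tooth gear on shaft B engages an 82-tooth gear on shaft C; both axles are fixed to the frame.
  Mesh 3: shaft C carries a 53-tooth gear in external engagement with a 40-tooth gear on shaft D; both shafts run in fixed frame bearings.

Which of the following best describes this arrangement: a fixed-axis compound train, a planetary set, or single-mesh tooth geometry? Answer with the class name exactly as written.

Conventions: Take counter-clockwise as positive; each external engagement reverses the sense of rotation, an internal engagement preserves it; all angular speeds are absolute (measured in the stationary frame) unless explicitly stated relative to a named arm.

recognized (4 fixed axles, 3 meshes): fixed-axis compound train
classification: fixed-axis compound train

fixed-axis compound train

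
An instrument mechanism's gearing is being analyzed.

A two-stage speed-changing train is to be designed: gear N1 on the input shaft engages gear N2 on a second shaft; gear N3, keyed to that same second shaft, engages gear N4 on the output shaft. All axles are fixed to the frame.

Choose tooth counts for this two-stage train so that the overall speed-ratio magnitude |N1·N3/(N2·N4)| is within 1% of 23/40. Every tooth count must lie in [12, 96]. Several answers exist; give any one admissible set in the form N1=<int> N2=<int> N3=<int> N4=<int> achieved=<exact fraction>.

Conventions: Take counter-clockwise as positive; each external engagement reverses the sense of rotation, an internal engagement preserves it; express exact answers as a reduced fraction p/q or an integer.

N1=12 N2=40 N3=23 N4=12 achieved=23/40

topology: fixed-axis compound train — 2 stages, target 23/40
target = 23/40 in lowest terms: an exact hit needs N1·N3 = k·23 and N2·N4 = k·40 for one integer k, every count in [12, 96]; additionally prefer no 1:1 stage (N1 ≠ N2, N3 ≠ N4)
k = 1…11: no 1:1-free in-range split of k·23 and k·40 into factor pairs; take k = 12
k = 12: N1·N3 = 276 = 12·23, N2·N4 = 480 = 40·12
achieved = 12·23/(40·12) = 23/40; |achieved − target| = 0 ≤ 23/4000 ✓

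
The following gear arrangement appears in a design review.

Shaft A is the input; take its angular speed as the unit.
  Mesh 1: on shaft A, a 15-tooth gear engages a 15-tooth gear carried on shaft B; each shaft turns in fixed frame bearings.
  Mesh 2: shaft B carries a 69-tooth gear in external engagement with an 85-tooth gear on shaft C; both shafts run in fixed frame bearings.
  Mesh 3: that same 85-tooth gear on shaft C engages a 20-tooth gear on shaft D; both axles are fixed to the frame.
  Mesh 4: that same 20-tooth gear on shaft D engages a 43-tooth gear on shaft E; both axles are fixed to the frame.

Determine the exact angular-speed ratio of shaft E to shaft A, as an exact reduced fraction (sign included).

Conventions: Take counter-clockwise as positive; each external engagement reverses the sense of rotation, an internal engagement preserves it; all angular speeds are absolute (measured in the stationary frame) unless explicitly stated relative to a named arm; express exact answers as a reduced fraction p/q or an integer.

69/43

class = fixed-axis compound train [4 meshes; 4 ratios multiply, 4 sense flips]
mesh 1 [15T→15T]: running ratio 1, sense −
mesh 2 [69T→85T]: running ratio 69/85, sense +
mesh 3 [85T→20T]: running ratio 69/20, sense −
mesh 4 [20T→43T]: running ratio 69/43, sense +
ω_out/ω_in = 69/43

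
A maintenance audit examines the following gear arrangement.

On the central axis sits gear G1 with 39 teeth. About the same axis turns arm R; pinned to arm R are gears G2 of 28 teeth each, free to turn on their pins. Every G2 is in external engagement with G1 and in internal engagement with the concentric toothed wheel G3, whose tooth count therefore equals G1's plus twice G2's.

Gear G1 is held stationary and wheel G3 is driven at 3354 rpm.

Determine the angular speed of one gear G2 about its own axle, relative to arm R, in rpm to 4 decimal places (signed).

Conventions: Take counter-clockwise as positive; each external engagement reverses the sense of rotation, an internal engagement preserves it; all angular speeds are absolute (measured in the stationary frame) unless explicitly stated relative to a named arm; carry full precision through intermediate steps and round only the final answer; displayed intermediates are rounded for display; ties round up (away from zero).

class = planetary set [G3 = 39+2·28 = 95; Willis about the carrier]
normalise by the input: solve with ω_ring = 1, then scale by 3354 rpm
ring teeth: 39 + 2·28 = 95
39(ω_sun−ω_arm) = −95(ω_ring−ω_arm),  ω_sun = 0, ω_ring = 1
39(0−ω_arm) = −95(1−ω_arm)  ⇒  134·ω_arm = 95  ⇒  ω_arm = 95/134
sun–planet mesh: 39·(0−95/134) = −28·(ω_p−ω_arm)  ⇒  ω_p−ω_arm = 3705/3752
scale: ω_p−ω_arm = 3705/3752 × 3354 rpm = +3311.9856 rpm

+3311.9856 rpm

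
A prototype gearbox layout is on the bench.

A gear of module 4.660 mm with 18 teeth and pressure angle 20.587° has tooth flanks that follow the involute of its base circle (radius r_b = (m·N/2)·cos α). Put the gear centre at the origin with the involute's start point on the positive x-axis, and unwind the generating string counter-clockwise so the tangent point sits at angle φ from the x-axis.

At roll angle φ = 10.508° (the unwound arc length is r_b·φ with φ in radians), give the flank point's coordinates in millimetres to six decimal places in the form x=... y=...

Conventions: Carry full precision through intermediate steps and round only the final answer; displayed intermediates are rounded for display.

x=39.916431 y=0.080460

topology: single-mesh involute geometry — m = 4.660, N = 18
pitch radius r_p = m·N/2 = 4.660·18/2 = 41.940000
base radius r_b = r_p·cos α = 41.940000·cos 20.587° = 39.261684
roll angle φ = 10.508° = 0.18339920 rad
x = r_b·(cos φ + φ·sin φ) = 39.916431
y = r_b·(sin φ − φ·cos φ) = 0.080460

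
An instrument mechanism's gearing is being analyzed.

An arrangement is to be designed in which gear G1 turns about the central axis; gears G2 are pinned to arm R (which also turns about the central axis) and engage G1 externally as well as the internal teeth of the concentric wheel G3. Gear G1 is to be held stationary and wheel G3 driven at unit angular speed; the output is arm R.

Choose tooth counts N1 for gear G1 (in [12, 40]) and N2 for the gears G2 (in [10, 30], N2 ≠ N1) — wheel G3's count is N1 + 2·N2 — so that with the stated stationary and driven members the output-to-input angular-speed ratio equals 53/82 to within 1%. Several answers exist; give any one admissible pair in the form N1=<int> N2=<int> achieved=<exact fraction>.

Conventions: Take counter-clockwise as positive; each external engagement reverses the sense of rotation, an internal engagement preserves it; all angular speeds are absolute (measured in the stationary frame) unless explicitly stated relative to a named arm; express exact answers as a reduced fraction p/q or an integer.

N1=29 N2=12 achieved=53/82

class = planetary set [ratio 53/82 wanted; Willis about the carrier]
Willis with ω_sun = 0: ω_arm/ω_ring = N3/(N1+N3); set equal to 53/82  ⇒  N3/N1 = (53/82)/(1 − 53/82) = 53/29
N3 = N1 + 2·N2  ⇒  N2/N1 = (N3/N1 − 1)/2 = (53/29 − 1)/2 = 12/29
smallest multiple with N1 ≥ 12 and N2 ≥ 10: k = 1  ⇒  N1 = 1·29 = 29, N2 = 1·12 = 12 (N1 ≤ 40, N2 ≤ 30, N2 ≠ N1 ✓), N3 = 29 + 2·12 = 53
check: N3/(N1+N3) with N1 = 29, N3 = 53 gives 53/82; |achieved − target| = 0 ≤ 53/8200 ✓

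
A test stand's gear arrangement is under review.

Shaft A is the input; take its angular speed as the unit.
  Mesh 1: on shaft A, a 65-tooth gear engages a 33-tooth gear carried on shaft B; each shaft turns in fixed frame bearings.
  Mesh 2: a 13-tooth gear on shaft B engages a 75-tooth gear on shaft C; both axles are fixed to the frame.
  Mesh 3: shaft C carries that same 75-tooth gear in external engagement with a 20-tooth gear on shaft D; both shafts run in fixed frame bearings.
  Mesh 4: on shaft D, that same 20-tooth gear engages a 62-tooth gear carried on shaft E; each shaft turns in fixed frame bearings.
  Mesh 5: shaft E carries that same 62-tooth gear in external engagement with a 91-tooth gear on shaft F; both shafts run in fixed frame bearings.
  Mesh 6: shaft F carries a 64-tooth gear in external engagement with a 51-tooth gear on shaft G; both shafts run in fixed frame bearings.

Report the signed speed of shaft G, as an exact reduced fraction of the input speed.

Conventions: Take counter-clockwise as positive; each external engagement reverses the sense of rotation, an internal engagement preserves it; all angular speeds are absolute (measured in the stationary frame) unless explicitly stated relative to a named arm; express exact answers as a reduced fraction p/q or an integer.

6-mesh fixed-axis compound train (all bearings frame-fixed)
mesh 1 [65T→33T]: |ω|/ω_in = 1×65/33 = 65/33, sense flips to −
mesh 2 [13T→75T]: |ω|/ω_in = (65/33)×13/75 = 169/495, sense flips to +
mesh 3 [75T→20T]: |ω|/ω_in = (169/495)×75/20 = 169/132, sense flips to −
mesh 4 [20T→62T]: |ω|/ω_in = (169/132)×20/62 = 845/2046, sense flips to +
mesh 5 [62T→91T]: |ω|/ω_in = (845/2046)×62/91 = 65/231, sense flips to −
mesh 6 [64T→51T]: |ω|/ω_in = (65/231)×64/51 = 4160/11781, sense flips to +
signed output speed (× input speed) = 4160/11781

4160/11781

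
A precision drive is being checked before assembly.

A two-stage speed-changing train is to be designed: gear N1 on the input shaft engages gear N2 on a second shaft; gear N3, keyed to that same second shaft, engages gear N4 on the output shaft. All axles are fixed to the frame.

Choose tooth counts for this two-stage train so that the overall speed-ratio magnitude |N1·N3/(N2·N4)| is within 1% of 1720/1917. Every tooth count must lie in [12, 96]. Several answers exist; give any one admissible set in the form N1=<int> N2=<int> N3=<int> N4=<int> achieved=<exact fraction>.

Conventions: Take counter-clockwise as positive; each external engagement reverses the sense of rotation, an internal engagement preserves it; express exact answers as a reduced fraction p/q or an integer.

N1=20 N2=27 N3=86 N4=71 achieved=1720/1917

topology: fixed-axis compound train — 2 stages, target 1720/1917
target = 1720/1917 in lowest terms: an exact hit needs N1·N3 = k·1720 and N2·N4 = k·1917 for one integer k, every count in [12, 96]; additionally prefer no 1:1 stage (N1 ≠ N2, N3 ≠ N4)
k = 1: N1·N3 = 1720 = 20·86, N2·N4 = 1917 = 27·71
achieved = 20·86/(27·71) = 1720/1917; |achieved − target| = 0 ≤ 86/9585 ✓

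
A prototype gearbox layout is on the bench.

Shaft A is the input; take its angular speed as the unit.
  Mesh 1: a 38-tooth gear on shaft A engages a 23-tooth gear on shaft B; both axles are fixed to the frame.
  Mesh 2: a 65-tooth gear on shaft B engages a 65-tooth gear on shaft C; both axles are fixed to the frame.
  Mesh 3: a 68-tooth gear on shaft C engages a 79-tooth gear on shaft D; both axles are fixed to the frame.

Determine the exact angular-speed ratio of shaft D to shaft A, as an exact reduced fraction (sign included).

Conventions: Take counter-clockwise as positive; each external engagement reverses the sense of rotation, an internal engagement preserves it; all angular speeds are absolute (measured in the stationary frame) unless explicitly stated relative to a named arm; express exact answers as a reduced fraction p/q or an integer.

class = fixed-axis compound train [3 meshes; 3 ratios multiply, 3 sense flips]
mesh 1 [38T→23T]: running ratio 38/23, sense −
mesh 2 [65T→65T]: running ratio 38/23, sense +
mesh 3 [68T→79T]: running ratio 2584/1817, sense −
ω_out/ω_in = -2584/1817

-2584/1817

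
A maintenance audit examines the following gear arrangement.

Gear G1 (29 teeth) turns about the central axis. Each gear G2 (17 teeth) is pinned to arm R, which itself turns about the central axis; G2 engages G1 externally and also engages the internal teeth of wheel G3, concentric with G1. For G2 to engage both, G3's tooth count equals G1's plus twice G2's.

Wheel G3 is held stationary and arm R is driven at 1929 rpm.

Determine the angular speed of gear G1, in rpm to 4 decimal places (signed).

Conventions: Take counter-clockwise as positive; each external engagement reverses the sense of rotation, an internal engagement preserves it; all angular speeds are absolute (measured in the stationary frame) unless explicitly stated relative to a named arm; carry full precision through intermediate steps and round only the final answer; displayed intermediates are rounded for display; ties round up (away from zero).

+6119.5862 rpm

planetary set (29T centre, 17T on arm, 63T internal) — Willis relation
normalise by the input: solve with ω_arm = 1, then scale by 1929 rpm
ring teeth: 29 + 2·17 = 63
29(ω_sun−ω_arm) = −63(ω_ring−ω_arm),  ω_ring = 0, ω_arm = 1
ω_sun = 1 − (63/29)(0−1) = 92/29
scale: ω_sun = 92/29 × 1929 rpm = +6119.5862 rpm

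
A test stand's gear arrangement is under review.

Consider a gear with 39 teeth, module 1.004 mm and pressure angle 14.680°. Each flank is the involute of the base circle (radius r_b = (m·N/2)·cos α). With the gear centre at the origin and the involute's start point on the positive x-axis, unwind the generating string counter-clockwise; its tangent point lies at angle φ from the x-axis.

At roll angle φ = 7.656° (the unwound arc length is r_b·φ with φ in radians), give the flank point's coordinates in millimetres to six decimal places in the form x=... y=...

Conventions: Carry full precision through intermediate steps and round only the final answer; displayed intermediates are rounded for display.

single-mesh involute tooth geometry (39T wheel at module 1.004)
pitch radius r_p = m·N/2 = 1.004·39/2 = 19.578000
base radius r_b = r_p·cos α = 19.578000·cos 14.680° = 18.938901
roll angle φ = 7.656° = 0.13362241 rad
x = r_b·(cos φ + φ·sin φ) = 19.107224
y = r_b·(sin φ − φ·cos φ) = 0.015035

x=19.107224 y=0.015035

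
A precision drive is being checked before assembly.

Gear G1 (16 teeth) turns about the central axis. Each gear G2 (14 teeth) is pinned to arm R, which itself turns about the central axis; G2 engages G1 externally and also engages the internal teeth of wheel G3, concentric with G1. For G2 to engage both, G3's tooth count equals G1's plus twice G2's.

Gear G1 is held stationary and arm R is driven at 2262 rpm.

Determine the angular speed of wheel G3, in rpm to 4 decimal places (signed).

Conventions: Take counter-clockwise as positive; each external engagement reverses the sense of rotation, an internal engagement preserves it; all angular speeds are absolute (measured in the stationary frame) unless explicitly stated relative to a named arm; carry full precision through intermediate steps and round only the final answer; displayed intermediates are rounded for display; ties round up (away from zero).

+3084.5455 rpm

recognized (axles ride arm R): planetary set, 16/14/44 teeth
normalise by the input: solve with ω_arm = 1, then scale by 2262 rpm
ring teeth: 16 + 2·14 = 44
16(ω_sun−ω_arm) = −44(ω_ring−ω_arm),  ω_sun = 0, ω_arm = 1
ω_ring = 1 − (16/44)(0−1) = 15/11
scale: ω_ring = 15/11 × 2262 rpm = +3084.5455 rpm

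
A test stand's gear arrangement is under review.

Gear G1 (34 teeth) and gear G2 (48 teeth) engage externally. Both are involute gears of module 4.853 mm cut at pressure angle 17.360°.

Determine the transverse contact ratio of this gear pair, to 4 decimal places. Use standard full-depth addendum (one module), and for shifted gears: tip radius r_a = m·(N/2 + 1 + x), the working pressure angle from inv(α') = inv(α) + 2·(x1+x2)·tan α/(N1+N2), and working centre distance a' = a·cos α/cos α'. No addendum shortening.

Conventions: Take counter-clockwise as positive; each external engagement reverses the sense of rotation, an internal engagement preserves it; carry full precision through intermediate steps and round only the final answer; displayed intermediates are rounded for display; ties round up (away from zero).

topology: single-mesh involute geometry — m = 4.853, 34T/48T pair
base radii: r_b1 = 78.742986, r_b2 = 111.166568
tip radii: r_a1 = 87.354000, r_a2 = 121.325000
no profile shift: α' = α, a' = a
action lengths: √(r_a1²−r_b1²) = 37.818825, √(r_a2²−r_b2²) = 48.597837
base pitch p_b = π·m·cos α = 14.551670
CR = (37.818825 + 48.597837 − 198.973000·sin 17.36000°)/14.551670 = 1.858768
contact ratio ≈ 1.8588

1.8588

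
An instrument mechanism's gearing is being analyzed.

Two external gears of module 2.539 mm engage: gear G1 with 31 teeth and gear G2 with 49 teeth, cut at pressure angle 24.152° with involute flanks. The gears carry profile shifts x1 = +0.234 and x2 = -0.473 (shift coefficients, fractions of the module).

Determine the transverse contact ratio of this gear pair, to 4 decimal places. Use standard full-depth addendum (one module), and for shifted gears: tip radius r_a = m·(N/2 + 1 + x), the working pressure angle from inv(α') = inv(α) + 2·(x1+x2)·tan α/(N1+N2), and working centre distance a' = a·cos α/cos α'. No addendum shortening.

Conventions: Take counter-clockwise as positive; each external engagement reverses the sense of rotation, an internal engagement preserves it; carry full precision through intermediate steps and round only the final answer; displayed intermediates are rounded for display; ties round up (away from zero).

1.5459

recognized (one external pair, fixed centres): single-mesh tooth geometry, m = 2.539, N1 = 31, N2 = 49
base radii: r_b1 = 35.909533, r_b2 = 56.760230
tip radii: r_a1 = 42.487626, r_a2 = 63.543553
inv(α') = inv(24.152°) + 2·(+0.234-0.473)·tan α/(31+49) = 0.02420005  ⇒  α' = 23.35967°
a' = a·cos α / cos α' = 101.5600·cos 24.152°/cos 23.35967° = 100.943726
action lengths: √(r_a1²−r_b1²) = 22.709112, √(r_a2²−r_b2²) = 28.566753
base pitch p_b = π·m·cos α = 7.278266
CR = (22.709112 + 28.566753 − 100.943726·sin 23.35967°)/7.278266 = 1.545902
contact ratio ≈ 1.5459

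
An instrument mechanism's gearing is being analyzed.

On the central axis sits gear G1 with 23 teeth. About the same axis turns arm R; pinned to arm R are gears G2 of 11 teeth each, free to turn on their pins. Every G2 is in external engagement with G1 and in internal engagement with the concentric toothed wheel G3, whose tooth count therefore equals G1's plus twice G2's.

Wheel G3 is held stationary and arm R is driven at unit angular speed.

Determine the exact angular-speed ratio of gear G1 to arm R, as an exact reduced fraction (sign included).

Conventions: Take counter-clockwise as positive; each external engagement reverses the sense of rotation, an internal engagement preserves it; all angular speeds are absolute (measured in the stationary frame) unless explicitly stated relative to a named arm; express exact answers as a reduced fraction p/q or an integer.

planetary set (23T centre, 11T on arm, 45T internal) — Willis relation
ring teeth: 23 + 2·11 = 45
23(ω_sun−ω_arm) = −45(ω_ring−ω_arm),  ω_ring = 0, ω_arm = 1
ω_sun = 1 − (45/23)(0−1) = 68/23
ω_out/ω_in = 68/23

68/23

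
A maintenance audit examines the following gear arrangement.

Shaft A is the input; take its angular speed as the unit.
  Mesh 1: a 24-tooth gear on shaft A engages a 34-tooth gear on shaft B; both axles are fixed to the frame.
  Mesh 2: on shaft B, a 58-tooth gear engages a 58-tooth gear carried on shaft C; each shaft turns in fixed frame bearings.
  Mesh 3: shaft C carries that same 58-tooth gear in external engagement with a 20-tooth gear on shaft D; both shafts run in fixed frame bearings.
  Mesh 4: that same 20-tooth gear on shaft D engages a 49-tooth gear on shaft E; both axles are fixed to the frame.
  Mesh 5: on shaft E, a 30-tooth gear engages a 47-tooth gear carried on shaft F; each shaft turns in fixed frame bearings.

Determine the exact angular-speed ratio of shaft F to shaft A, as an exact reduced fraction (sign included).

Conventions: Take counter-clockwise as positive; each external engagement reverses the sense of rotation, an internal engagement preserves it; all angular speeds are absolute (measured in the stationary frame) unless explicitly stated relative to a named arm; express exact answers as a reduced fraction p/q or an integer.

class = fixed-axis compound train [5 meshes; 5 ratios multiply, 5 sense flips]
mesh 1 [24T→34T]: running ratio 12/17, sense −
mesh 2 [58T→58T]: running ratio 12/17, sense +
mesh 3 [58T→20T]: running ratio 174/85, sense −
mesh 4 [20T→49T]: running ratio 696/833, sense +
mesh 5 [30T→47T]: running ratio 20880/39151, sense −
ω_out/ω_in = -20880/39151

-20880/39151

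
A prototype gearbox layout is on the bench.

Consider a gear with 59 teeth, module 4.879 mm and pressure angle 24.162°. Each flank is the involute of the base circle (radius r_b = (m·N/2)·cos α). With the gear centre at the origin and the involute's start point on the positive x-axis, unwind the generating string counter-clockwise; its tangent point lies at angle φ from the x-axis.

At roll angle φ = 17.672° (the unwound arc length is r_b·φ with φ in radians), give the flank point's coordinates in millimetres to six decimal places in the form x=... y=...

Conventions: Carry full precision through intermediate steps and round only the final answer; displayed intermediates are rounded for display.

x=137.419639 y=1.272228

recognized (one wheel, involute flank): single-mesh tooth geometry, m = 4.879, N = 59
pitch radius r_p = m·N/2 = 4.879·59/2 = 143.930500
base radius r_b = r_p·cos α = 143.930500·cos 24.162° = 131.321006
roll angle φ = 17.672° = 0.30843459 rad
x = r_b·(cos φ + φ·sin φ) = 137.419639
y = r_b·(sin φ − φ·cos φ) = 1.272228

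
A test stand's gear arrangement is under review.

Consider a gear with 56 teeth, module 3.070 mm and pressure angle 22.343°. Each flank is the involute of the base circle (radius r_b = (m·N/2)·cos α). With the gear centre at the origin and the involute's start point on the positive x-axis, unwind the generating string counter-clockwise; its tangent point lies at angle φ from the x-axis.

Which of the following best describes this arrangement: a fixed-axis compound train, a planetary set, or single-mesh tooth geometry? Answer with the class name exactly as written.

recognized (one wheel, involute flank): single-mesh tooth geometry, m = 3.070, N = 56
classification: single-mesh tooth geometry

single-mesh tooth geometry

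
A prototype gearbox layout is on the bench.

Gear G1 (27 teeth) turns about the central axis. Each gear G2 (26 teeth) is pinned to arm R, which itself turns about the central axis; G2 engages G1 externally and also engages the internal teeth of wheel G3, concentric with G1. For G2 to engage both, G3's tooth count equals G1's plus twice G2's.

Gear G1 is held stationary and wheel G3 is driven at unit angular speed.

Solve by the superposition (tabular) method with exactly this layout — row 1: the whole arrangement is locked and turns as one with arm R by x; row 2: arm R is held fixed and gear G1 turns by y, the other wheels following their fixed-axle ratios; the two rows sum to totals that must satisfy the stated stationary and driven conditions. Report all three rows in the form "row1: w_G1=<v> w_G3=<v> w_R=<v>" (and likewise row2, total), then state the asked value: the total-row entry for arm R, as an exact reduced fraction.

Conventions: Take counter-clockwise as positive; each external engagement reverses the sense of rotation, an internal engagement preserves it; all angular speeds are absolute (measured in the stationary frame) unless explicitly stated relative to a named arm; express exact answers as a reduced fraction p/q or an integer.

row1: w_G1=79/106 w_G3=79/106 w_R=79/106
row2: w_G1=-79/106 w_G3=27/106 w_R=0
total: w_G1=0 w_G3=1 w_R=79/106
asked value: 79/106

class = planetary set [G3 = 27+2·26 = 79; Willis about the carrier]
superposition row 1 [locked train]: every member turns x
row 2 (arm held, sun turns y): ω_ring = −(27/79)·y, ω_arm = 0
boundary: total ω_sun = x + y = 0 and total ω_ring = x − (27/79)·y = 1  ⇒  y = -79/106, x = 79/106
row 2 ring = −(27/79)·(-79/106) = 27/106
totals (row 1 + row 2): sun 79/106 + (-79/106) = 0, ring 79/106 + 27/106 = 1, arm 79/106 + 0 = 79/106
asked cell (total, arm) = 79/106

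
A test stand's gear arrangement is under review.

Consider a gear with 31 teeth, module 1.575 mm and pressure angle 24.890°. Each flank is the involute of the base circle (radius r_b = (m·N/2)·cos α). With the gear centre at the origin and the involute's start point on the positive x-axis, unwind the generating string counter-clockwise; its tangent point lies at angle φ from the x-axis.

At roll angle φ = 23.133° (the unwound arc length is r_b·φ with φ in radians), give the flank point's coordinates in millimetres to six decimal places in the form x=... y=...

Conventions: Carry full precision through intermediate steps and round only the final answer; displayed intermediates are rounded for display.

topology: single-mesh involute geometry — m = 1.575, N = 31
pitch radius r_p = m·N/2 = 1.575·31/2 = 24.412500
base radius r_b = r_p·cos α = 24.412500·cos 24.890° = 22.145006
roll angle φ = 23.133° = 0.40374702 rad
x = r_b·(cos φ + φ·sin φ) = 23.877059
y = r_b·(sin φ − φ·cos φ) = 0.477954

x=23.877059 y=0.477954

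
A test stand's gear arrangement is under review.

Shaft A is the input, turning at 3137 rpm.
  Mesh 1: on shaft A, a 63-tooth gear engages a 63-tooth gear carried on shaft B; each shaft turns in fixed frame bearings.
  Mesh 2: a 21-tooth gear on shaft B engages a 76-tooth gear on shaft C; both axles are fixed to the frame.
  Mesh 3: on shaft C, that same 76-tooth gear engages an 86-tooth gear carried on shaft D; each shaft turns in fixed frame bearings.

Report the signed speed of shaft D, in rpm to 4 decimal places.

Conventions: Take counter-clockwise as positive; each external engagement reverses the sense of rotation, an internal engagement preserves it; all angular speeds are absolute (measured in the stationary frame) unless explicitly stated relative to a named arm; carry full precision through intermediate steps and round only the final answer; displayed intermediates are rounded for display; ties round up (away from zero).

topology: fixed-axis compound train — 3 meshes, A→D
mesh 1 [63T→63T]: ω = 3137.0000×63/63 = 3137.0000 rpm, sense flips to −
mesh 2 [21T→76T]: ω = 3137.0000×21/76 = 866.8026 rpm, sense flips to +
mesh 3 [76T→86T]: ω = 866.8026×76/86 = 766.0116 rpm, sense flips to −
signed output speed = -766.0116 rpm

-766.0116 rpm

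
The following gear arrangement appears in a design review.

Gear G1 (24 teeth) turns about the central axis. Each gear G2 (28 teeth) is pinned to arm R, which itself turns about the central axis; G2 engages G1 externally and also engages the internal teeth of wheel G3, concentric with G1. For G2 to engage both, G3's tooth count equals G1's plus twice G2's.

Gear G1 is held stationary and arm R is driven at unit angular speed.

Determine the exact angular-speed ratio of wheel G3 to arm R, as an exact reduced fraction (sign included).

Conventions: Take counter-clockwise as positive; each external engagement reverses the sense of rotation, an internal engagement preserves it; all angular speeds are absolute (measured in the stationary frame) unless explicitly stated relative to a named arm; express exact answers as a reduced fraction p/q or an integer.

recognized (axles ride arm R): planetary set, 24/28/80 teeth
ring teeth: 24 + 2·28 = 80
24(ω_sun−ω_arm) = −80(ω_ring−ω_arm),  ω_sun = 0, ω_arm = 1
ω_ring = 1 − (24/80)(0−1) = 13/10
ω_out/ω_in = 13/10

13/10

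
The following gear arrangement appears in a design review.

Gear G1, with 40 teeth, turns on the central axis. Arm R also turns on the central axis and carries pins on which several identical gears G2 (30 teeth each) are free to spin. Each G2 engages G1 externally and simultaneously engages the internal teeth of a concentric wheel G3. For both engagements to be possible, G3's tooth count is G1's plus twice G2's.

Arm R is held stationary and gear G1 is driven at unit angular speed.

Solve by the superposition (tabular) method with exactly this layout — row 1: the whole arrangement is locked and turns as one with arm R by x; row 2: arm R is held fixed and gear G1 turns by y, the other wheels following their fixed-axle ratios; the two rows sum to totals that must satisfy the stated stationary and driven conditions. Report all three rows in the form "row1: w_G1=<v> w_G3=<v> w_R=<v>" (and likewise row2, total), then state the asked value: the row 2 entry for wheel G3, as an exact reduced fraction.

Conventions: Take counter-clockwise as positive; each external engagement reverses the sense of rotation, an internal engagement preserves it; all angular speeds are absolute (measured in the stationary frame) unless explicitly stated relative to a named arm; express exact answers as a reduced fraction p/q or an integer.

row1: w_G1=0 w_G3=0 w_R=0
row2: w_G1=1 w_G3=-2/5 w_R=0
total: w_G1=1 w_G3=-2/5 w_R=0
asked value: -2/5

class = planetary set [G3 = 40+2·30 = 100; Willis about the carrier]
superposition row 1 [locked train]: every member turns x
row 2 (arm held, sun turns y): ω_ring = −(40/100)·y, ω_arm = 0
boundary: total ω_arm = x = 0 and total ω_sun = x + y = 1  ⇒  y = 1, x = 0
row 2 ring = −(40/100)·1 = -2/5
totals (row 1 + row 2): sun 0 + 1 = 1, ring 0 + (-2/5) = -2/5, arm 0 + 0 = 0
asked cell (row2, ring) = -2/5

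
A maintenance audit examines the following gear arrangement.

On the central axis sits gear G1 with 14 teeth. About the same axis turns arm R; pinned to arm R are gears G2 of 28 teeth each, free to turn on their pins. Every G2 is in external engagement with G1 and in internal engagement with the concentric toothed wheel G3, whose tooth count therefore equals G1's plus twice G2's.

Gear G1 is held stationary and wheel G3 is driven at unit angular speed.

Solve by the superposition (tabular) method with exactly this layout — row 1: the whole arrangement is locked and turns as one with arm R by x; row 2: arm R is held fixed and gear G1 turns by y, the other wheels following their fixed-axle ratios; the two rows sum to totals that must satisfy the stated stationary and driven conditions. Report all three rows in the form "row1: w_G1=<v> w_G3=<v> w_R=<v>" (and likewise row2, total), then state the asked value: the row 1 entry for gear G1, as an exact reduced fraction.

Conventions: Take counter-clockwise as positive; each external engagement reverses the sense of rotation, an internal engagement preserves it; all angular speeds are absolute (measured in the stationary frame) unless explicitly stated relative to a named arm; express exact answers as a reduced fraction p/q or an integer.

row1: w_G1=5/6 w_G3=5/6 w_R=5/6
row2: w_G1=-5/6 w_G3=1/6 w_R=0
total: w_G1=0 w_G3=1 w_R=5/6
asked value: 5/6

recognized (axles ride arm R): planetary set, 14/28/70 teeth
row 1 — lock + rotate with arm: ω_sun = ω_ring = ω_arm = x
superposition row 2 [arm held]: sun y, ring −(14/70)·y, arm 0
boundary: total ω_sun = x + y = 0 and total ω_ring = x − (14/70)·y = 1  ⇒  y = -5/6, x = 5/6
row 2 ring = −(14/70)·(-5/6) = 1/6
totals (row 1 + row 2): sun 5/6 + (-5/6) = 0, ring 5/6 + 1/6 = 1, arm 5/6 + 0 = 5/6
asked cell (row1, sun) = 5/6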